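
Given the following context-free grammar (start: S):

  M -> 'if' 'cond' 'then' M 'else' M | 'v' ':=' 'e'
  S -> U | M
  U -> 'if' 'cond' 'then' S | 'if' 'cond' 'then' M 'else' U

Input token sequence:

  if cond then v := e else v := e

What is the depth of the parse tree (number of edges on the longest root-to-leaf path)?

[S [M if cond then [M v := e] else [M v := e]]]

3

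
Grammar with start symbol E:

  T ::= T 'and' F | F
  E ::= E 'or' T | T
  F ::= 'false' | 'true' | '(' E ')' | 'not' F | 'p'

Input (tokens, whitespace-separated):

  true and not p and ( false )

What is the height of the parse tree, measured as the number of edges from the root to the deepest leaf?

[E [T [T [T [F true]] and [F not [F p]]] and [F ( [E [T [F false]]] )]]]

6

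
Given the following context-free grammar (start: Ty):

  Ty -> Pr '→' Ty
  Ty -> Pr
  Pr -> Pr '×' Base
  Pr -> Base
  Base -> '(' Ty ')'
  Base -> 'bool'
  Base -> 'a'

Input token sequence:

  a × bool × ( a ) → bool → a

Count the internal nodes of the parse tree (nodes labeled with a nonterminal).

16

[Ty [Pr [Pr [Pr [Base a]] × [Base bool]] × [Base ( [Ty [Pr [Base a]]] )]] → [Ty [Pr [Base bool]] → [Ty [Pr [Base a]]]]]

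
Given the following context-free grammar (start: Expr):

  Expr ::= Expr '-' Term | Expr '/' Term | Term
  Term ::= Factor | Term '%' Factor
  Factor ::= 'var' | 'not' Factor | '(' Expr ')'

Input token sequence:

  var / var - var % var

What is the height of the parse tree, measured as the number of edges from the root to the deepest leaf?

[Expr [Expr [Expr [Term [Factor var]]] / [Term [Factor var]]] - [Term [Term [Factor var]] % [Factor var]]]

5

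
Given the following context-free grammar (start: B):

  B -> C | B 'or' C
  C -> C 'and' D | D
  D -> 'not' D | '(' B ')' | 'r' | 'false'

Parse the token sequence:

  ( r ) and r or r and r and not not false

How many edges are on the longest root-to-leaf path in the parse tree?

[B [B [C [C [D ( [B [C [D r]]] )]] and [D r]]] or [C [C [C [D r]] and [D r]] and [D not [D not [D false]]]]]

8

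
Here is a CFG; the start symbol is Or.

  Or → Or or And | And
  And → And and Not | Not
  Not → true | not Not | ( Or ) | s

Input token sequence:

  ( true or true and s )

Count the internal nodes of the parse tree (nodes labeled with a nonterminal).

11

[Or [And [Not ( [Or [Or [And [Not true]]] or [And [And [Not true]] and [Not s]]] )]]]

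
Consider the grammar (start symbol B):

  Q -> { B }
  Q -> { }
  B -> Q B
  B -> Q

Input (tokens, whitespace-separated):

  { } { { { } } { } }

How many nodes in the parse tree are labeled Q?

[B [Q { }] [B [Q { [B [Q { [B [Q { }]] }] [B [Q { }]]] }]]]

5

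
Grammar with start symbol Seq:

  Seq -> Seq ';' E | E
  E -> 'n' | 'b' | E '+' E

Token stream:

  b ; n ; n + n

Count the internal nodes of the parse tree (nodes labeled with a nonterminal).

[Seq [Seq [Seq [E b]] ; [E n]] ; [E [E n] + [E n]]]

8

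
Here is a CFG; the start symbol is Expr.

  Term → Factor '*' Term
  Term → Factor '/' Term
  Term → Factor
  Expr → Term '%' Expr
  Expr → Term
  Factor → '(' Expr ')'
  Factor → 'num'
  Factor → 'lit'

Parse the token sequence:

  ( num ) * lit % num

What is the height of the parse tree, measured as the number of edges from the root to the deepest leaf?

[Expr [Term [Factor ( [Expr [Term [Factor num]]] )] * [Term [Factor lit]]] % [Expr [Term [Factor num]]]]

6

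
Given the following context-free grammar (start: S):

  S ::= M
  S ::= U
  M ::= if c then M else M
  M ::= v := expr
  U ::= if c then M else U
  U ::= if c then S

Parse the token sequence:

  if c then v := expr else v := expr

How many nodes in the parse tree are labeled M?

[S [M if c then [M v := expr] else [M v := expr]]]

3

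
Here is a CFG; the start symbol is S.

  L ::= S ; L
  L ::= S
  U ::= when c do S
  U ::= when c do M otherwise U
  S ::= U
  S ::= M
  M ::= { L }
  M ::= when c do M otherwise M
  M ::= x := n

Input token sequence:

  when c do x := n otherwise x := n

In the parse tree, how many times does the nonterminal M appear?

[S [M when c do [M x := n] otherwise [M x := n]]]

3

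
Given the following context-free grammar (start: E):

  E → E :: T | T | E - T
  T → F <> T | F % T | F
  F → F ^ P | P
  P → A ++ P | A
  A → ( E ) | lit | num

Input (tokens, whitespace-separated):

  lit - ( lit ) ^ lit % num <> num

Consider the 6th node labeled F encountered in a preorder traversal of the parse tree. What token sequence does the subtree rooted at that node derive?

[E [E [T [F [P [A lit]]]]] - [T [F [F [P [A ( [E [T [F [P [A lit]]]]] )]]] ^ [P [A lit]]] % [T [F [P [A num]]] <> [T [F [P [A num]]]]]]]

num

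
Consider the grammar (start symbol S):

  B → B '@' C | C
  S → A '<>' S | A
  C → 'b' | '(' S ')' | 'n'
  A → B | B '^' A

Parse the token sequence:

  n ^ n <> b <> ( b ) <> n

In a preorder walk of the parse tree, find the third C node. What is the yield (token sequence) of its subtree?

b

[S [A [B [C n]] ^ [A [B [C n]]]] <> [S [A [B [C b]]] <> [S [A [B [C ( [S [A [B [C b]]]] )]]] <> [S [A [B [C n]]]]]]]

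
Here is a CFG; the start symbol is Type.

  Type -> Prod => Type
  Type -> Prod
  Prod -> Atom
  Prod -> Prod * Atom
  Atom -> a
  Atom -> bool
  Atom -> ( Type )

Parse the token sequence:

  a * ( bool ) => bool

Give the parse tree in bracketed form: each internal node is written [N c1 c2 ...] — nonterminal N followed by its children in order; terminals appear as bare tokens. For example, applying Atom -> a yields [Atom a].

Type
Prod => Type
Prod * Atom => Type
Atom * Atom => Type
a * Atom => Type
a * ( Type ) => Type
a * ( Prod ) => Type
a * ( Atom ) => Type
a * ( bool ) => Type
a * ( bool ) => Prod
a * ( bool ) => Atom
a * ( bool ) => bool

[Type [Prod [Prod [Atom a]] * [Atom ( [Type [Prod [Atom bool]]] )]] => [Type [Prod [Atom bool]]]]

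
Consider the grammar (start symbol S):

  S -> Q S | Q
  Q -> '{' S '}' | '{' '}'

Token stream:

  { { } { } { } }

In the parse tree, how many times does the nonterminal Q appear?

[S [Q { [S [Q { }] [S [Q { }] [S [Q { }]]]] }]]

4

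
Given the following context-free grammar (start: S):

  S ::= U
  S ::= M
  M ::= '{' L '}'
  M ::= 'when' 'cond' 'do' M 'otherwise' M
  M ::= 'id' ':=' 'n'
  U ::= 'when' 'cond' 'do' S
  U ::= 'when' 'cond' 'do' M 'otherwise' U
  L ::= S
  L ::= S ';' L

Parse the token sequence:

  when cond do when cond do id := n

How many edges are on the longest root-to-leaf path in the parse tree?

[S [U when cond do [S [U when cond do [S [M id := n]]]]]]

6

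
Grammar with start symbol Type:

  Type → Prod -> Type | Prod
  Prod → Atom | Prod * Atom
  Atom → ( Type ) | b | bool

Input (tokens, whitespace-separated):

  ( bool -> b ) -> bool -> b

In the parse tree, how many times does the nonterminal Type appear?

[Type [Prod [Atom ( [Type [Prod [Atom bool]] -> [Type [Prod [Atom b]]]] )]] -> [Type [Prod [Atom bool]] -> [Type [Prod [Atom b]]]]]

5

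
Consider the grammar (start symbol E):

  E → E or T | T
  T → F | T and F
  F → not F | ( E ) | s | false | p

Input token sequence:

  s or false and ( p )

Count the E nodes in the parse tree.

[E [E [T [F s]]] or [T [T [F false]] and [F ( [E [T [F p]]] )]]]

3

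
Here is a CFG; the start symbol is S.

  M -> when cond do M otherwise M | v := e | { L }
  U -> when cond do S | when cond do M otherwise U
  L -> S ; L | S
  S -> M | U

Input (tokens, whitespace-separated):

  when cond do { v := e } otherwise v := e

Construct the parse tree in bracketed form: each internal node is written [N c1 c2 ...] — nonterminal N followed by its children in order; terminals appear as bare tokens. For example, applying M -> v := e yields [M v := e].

S
M
when cond do M otherwise M
when cond do { L } otherwise M
when cond do { S } otherwise M
when cond do { M } otherwise M
when cond do { v := e } otherwise M
when cond do { v := e } otherwise v := e

[S [M when cond do [M { [L [S [M v := e]]] }] otherwise [M v := e]]]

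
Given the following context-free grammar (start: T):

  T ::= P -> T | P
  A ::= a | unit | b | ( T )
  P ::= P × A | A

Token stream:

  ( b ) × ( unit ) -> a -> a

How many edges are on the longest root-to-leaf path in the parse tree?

[T [P [P [A ( [T [P [A b]]] )]] × [A ( [T [P [A unit]]] )]] -> [T [P [A a]] -> [T [P [A a]]]]]

7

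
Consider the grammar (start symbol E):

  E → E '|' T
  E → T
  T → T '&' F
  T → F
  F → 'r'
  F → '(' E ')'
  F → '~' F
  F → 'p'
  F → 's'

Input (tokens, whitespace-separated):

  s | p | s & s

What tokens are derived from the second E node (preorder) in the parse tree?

[E [E [E [T [F s]]] | [T [F p]]] | [T [T [F s]] & [F s]]]

s | p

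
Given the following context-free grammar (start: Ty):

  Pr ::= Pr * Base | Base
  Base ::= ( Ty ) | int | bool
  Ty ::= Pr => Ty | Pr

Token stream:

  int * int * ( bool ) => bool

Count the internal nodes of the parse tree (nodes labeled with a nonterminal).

[Ty [Pr [Pr [Pr [Base int]] * [Base int]] * [Base ( [Ty [Pr [Base bool]]] )]] => [Ty [Pr [Base bool]]]]

13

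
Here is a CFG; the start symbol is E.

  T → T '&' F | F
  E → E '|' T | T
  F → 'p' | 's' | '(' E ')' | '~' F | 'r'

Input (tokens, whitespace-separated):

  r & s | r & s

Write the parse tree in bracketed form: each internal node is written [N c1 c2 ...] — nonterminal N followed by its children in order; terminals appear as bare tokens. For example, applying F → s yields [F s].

[E [E [T [T [F r]] & [F s]]] | [T [T [F r]] & [F s]]]

E
E | T
T | T
T & F | T
F & F | T
r & F | T
r & s | T
r & s | T & F
r & s | F & F
r & s | r & F
r & s | r & s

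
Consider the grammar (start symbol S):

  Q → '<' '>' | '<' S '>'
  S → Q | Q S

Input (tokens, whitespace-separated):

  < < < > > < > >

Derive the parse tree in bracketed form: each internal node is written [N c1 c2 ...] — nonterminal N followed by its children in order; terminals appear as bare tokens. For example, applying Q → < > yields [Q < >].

S
Q
< S >
< Q S >
< < S > S >
< < Q > S >
< < < > > S >
< < < > > Q >
< < < > > < > >

[S [Q < [S [Q < [S [Q < >]] >] [S [Q < >]]] >]]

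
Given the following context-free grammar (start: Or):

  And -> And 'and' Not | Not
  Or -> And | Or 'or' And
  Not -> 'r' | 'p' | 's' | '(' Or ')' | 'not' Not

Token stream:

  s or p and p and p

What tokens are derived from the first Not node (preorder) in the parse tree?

[Or [Or [And [Not s]]] or [And [And [And [Not p]] and [Not p]] and [Not p]]]

s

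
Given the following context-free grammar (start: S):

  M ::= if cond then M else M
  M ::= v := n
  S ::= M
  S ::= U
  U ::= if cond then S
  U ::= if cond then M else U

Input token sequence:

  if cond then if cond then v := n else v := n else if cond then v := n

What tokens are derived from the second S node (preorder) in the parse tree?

[S [U if cond then [M if cond then [M v := n] else [M v := n]] else [U if cond then [S [M v := n]]]]]

v := n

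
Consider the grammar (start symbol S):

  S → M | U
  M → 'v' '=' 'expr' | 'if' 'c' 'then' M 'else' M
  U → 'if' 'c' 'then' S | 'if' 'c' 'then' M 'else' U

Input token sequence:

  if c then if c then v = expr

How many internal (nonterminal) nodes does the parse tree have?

6

[S [U if c then [S [U if c then [S [M v = expr]]]]]]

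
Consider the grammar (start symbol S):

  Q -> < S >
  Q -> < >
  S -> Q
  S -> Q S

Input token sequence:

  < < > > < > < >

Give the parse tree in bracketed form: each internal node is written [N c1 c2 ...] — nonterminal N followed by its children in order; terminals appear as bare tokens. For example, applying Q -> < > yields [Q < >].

[S [Q < [S [Q < >]] >] [S [Q < >] [S [Q < >]]]]

S
Q S
< S > S
< Q > S
< < > > S
< < > > Q S
< < > > < > S
< < > > < > Q
< < > > < > < >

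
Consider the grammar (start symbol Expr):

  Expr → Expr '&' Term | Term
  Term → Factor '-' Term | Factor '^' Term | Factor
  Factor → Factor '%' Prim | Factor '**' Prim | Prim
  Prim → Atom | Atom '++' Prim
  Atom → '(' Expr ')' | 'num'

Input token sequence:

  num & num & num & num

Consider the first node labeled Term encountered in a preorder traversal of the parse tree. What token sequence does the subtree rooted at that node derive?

num

[Expr [Expr [Expr [Expr [Term [Factor [Prim [Atom num]]]]] & [Term [Factor [Prim [Atom num]]]]] & [Term [Factor [Prim [Atom num]]]]] & [Term [Factor [Prim [Atom num]]]]]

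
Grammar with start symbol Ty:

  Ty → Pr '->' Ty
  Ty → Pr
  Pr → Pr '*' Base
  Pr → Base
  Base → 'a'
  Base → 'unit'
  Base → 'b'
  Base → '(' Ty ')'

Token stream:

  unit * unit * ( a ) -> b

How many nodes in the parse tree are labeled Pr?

5

[Ty [Pr [Pr [Pr [Base unit]] * [Base unit]] * [Base ( [Ty [Pr [Base a]]] )]] -> [Ty [Pr [Base b]]]]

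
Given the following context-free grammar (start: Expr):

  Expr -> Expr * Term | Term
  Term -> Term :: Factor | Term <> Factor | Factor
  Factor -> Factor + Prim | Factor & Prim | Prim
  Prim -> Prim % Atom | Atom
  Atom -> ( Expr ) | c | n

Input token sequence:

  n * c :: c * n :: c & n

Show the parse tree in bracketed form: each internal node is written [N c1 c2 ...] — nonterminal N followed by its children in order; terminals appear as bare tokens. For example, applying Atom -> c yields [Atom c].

[Expr [Expr [Expr [Term [Factor [Prim [Atom n]]]]] * [Term [Term [Factor [Prim [Atom c]]]] :: [Factor [Prim [Atom c]]]]] * [Term [Term [Factor [Prim [Atom n]]]] :: [Factor [Factor [Prim [Atom c]]] & [Prim [Atom n]]]]]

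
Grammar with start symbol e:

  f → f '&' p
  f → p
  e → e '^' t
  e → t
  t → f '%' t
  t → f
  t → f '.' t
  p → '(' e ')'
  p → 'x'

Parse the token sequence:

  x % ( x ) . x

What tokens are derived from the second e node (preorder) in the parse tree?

[e [t [f [p x]] % [t [f [p ( [e [t [f [p x]]]] )]] . [t [f [p x]]]]]]

x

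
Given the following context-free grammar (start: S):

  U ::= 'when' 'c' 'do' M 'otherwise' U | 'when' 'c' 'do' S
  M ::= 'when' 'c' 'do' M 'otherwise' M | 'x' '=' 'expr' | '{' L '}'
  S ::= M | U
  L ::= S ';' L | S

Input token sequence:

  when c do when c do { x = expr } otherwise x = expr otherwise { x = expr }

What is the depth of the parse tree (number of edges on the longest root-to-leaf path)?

7

[S [M when c do [M when c do [M { [L [S [M x = expr]]] }] otherwise [M x = expr]] otherwise [M { [L [S [M x = expr]]] }]]]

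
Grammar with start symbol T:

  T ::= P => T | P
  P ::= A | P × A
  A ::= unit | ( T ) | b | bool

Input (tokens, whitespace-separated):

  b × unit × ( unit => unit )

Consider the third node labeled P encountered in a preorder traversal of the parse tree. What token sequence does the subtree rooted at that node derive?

[T [P [P [P [A b]] × [A unit]] × [A ( [T [P [A unit]] => [T [P [A unit]]]] )]]]

b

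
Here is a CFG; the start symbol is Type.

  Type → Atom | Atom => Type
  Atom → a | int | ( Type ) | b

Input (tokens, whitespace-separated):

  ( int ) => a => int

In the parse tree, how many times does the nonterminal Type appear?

[Type [Atom ( [Type [Atom int]] )] => [Type [Atom a] => [Type [Atom int]]]]

4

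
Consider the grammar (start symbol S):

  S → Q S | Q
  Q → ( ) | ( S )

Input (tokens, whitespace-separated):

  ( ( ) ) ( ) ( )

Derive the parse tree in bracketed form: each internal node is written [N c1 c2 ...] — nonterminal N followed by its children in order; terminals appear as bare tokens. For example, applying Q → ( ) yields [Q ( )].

S
Q S
( S ) S
( Q ) S
( ( ) ) S
( ( ) ) Q S
( ( ) ) ( ) S
( ( ) ) ( ) Q
( ( ) ) ( ) ( )

[S [Q ( [S [Q ( )]] )] [S [Q ( )] [S [Q ( )]]]]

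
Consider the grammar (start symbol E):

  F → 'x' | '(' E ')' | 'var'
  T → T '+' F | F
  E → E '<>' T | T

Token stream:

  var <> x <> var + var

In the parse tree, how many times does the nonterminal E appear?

3

[E [E [E [T [F var]]] <> [T [F x]]] <> [T [T [F var]] + [F var]]]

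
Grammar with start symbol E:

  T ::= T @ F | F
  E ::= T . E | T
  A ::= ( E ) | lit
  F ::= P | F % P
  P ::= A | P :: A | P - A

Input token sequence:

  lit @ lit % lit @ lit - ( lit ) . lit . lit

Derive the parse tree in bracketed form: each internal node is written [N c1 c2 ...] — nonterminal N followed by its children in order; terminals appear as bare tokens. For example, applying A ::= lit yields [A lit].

[E [T [T [T [F [P [A lit]]]] @ [F [F [P [A lit]]] % [P [A lit]]]] @ [F [P [P [A lit]] - [A ( [E [T [F [P [A lit]]]]] )]]]] . [E [T [F [P [A lit]]]] . [E [T [F [P [A lit]]]]]]]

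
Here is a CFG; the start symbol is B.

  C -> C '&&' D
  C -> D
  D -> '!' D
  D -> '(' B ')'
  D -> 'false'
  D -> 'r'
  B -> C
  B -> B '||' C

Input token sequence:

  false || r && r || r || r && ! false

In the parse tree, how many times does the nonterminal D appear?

[B [B [B [B [C [D false]]] || [C [C [D r]] && [D r]]] || [C [D r]]] || [C [C [D r]] && [D ! [D false]]]]

7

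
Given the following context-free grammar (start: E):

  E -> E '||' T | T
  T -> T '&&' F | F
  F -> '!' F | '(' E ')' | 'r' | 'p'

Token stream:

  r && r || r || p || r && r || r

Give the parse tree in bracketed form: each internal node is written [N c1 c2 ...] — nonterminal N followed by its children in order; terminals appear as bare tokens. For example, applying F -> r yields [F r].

E
E || T
E || T || T
E || T || T || T
E || T || T || T || T
T || T || T || T || T
T && F || T || T || T || T
F && F || T || T || T || T
r && F || T || T || T || T
r && r || T || T || T || T
r && r || F || T || T || T
r && r || r || T || T || T
r && r || r || F || T || T
r && r || r || p || T || T
r && r || r || p || T && F || T
r && r || r || p || F && F || T
r && r || r || p || r && F || T
r && r || r || p || r && r || T
r && r || r || p || r && r || F
r && r || r || p || r && r || r

[E [E [E [E [E [T [T [F r]] && [F r]]] || [T [F r]]] || [T [F p]]] || [T [T [F r]] && [F r]]] || [T [F r]]]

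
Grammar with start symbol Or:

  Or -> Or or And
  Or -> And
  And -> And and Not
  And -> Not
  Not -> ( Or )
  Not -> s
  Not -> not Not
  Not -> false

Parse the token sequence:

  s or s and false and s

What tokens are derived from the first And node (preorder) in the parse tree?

[Or [Or [And [Not s]]] or [And [And [And [Not s]] and [Not false]] and [Not s]]]

s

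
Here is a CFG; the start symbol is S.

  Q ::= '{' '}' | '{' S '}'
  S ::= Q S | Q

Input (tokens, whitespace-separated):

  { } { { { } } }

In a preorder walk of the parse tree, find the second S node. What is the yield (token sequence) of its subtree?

[S [Q { }] [S [Q { [S [Q { [S [Q { }]] }]] }]]]

{ { { } } }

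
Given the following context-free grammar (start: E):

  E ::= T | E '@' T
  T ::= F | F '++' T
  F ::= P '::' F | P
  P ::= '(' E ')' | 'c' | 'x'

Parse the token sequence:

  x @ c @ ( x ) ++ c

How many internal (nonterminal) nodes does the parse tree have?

[E [E [E [T [F [P x]]]] @ [T [F [P c]]]] @ [T [F [P ( [E [T [F [P x]]]] )]] ++ [T [F [P c]]]]]

19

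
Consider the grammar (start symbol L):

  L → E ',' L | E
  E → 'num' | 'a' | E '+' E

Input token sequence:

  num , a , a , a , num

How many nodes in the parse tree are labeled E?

5

[L [E num] , [L [E a] , [L [E a] , [L [E a] , [L [E num]]]]]]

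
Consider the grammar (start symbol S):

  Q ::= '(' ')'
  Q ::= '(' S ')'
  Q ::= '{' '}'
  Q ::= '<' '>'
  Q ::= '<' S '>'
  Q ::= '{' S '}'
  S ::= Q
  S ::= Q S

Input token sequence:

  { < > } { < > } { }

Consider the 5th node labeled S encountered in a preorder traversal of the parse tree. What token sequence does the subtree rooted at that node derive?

[S [Q { [S [Q < >]] }] [S [Q { [S [Q < >]] }] [S [Q { }]]]]

{ }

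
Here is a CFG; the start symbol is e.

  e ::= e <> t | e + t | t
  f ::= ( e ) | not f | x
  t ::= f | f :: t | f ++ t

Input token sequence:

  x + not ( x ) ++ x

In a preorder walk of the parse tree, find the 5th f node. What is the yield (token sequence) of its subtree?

[e [e [t [f x]]] + [t [f not [f ( [e [t [f x]]] )]] ++ [t [f x]]]]

x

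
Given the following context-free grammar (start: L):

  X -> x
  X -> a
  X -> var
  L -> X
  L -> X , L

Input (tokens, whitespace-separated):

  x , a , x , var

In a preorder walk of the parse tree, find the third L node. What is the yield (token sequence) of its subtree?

x , var

[L [X x] , [L [X a] , [L [X x] , [L [X var]]]]]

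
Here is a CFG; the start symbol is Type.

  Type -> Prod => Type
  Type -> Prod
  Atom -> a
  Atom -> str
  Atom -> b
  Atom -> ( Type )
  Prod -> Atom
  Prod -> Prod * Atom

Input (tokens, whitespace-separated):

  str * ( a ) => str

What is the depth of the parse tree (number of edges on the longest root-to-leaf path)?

6

[Type [Prod [Prod [Atom str]] * [Atom ( [Type [Prod [Atom a]]] )]] => [Type [Prod [Atom str]]]]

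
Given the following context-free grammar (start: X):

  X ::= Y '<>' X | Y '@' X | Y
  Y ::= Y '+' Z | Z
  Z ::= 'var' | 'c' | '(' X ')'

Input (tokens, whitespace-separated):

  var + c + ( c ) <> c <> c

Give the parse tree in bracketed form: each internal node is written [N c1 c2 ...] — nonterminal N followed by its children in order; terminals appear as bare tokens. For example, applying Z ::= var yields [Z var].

[X [Y [Y [Y [Z var]] + [Z c]] + [Z ( [X [Y [Z c]]] )]] <> [X [Y [Z c]] <> [X [Y [Z c]]]]]

X
Y <> X
Y + Z <> X
Y + Z + Z <> X
Z + Z + Z <> X
var + Z + Z <> X
var + c + Z <> X
var + c + ( X ) <> X
var + c + ( Y ) <> X
var + c + ( Z ) <> X
var + c + ( c ) <> X
var + c + ( c ) <> Y <> X
var + c + ( c ) <> Z <> X
var + c + ( c ) <> c <> X
var + c + ( c ) <> c <> Y
var + c + ( c ) <> c <> Z
var + c + ( c ) <> c <> c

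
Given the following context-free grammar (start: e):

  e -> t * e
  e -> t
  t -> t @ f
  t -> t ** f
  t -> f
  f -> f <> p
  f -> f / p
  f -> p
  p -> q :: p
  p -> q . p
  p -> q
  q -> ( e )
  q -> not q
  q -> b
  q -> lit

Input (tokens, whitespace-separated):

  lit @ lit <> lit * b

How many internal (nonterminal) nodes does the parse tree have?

[e [t [t [f [p [q lit]]]] @ [f [f [p [q lit]]] <> [p [q lit]]]] * [e [t [f [p [q b]]]]]]

17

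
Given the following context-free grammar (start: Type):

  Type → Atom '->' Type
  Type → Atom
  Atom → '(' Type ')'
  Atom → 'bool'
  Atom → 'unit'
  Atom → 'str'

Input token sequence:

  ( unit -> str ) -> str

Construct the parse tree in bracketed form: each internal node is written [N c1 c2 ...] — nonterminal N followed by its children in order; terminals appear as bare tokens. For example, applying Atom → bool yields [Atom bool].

[Type [Atom ( [Type [Atom unit] -> [Type [Atom str]]] )] -> [Type [Atom str]]]

Type
Atom -> Type
( Type ) -> Type
( Atom -> Type ) -> Type
( unit -> Type ) -> Type
( unit -> Atom ) -> Type
( unit -> str ) -> Type
( unit -> str ) -> Atom
( unit -> str ) -> str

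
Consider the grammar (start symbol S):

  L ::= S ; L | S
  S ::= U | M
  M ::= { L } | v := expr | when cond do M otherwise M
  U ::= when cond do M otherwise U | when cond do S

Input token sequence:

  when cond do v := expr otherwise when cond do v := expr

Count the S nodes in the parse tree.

[S [U when cond do [M v := expr] otherwise [U when cond do [S [M v := expr]]]]]

2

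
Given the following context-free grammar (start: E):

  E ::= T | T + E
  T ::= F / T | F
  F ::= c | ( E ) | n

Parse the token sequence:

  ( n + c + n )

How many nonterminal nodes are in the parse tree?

[E [T [F ( [E [T [F n]] + [E [T [F c]] + [E [T [F n]]]]] )]]]

12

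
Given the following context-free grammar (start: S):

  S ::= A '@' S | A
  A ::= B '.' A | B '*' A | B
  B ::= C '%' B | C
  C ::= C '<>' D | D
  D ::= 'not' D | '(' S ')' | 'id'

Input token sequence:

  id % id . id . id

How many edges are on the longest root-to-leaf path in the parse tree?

7

[S [A [B [C [D id]] % [B [C [D id]]]] . [A [B [C [D id]]] . [A [B [C [D id]]]]]]]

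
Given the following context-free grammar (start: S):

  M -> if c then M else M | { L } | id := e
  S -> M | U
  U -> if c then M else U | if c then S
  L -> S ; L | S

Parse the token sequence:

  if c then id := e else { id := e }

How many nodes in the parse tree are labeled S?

2

[S [M if c then [M id := e] else [M { [L [S [M id := e]]] }]]]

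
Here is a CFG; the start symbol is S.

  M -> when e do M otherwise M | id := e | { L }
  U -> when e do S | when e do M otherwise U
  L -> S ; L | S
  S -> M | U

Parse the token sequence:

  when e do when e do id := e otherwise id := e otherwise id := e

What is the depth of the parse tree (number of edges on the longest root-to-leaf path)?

[S [M when e do [M when e do [M id := e] otherwise [M id := e]] otherwise [M id := e]]]

4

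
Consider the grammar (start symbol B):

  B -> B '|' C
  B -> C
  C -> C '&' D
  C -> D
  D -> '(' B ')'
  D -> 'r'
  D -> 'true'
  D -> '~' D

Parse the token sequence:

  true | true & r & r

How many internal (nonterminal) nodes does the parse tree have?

10

[B [B [C [D true]]] | [C [C [C [D true]] & [D r]] & [D r]]]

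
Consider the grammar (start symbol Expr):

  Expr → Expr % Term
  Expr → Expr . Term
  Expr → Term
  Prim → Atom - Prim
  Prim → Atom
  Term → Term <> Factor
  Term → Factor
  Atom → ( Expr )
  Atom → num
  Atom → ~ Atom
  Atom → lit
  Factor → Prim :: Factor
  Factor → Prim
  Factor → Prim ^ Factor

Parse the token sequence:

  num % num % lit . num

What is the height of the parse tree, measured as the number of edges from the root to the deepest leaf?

[Expr [Expr [Expr [Expr [Term [Factor [Prim [Atom num]]]]] % [Term [Factor [Prim [Atom num]]]]] % [Term [Factor [Prim [Atom lit]]]]] . [Term [Factor [Prim [Atom num]]]]]

8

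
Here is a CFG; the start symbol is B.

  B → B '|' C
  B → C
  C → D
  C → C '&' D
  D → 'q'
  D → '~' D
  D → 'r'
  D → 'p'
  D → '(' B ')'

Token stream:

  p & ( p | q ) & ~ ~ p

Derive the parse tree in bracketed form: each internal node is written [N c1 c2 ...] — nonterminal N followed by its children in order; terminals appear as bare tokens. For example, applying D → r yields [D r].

B
C
C & D
C & D & D
D & D & D
p & D & D
p & ( B ) & D
p & ( B | C ) & D
p & ( C | C ) & D
p & ( D | C ) & D
p & ( p | C ) & D
p & ( p | D ) & D
p & ( p | q ) & D
p & ( p | q ) & ~ D
p & ( p | q ) & ~ ~ D
p & ( p | q ) & ~ ~ p

[B [C [C [C [D p]] & [D ( [B [B [C [D p]]] | [C [D q]]] )]] & [D ~ [D ~ [D p]]]]]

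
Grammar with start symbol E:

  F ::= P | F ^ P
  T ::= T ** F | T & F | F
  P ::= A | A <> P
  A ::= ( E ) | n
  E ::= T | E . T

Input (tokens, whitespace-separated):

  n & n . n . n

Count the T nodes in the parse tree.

[E [E [E [T [T [F [P [A n]]]] & [F [P [A n]]]]] . [T [F [P [A n]]]]] . [T [F [P [A n]]]]]

4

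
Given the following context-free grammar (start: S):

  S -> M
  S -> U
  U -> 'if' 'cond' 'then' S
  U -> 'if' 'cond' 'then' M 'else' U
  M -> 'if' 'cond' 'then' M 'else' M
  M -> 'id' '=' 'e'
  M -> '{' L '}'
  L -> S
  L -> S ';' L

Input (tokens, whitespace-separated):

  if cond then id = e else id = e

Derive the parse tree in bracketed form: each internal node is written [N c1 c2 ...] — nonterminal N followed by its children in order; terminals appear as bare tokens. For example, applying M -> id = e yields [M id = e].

S
M
if cond then M else M
if cond then id = e else M
if cond then id = e else id = e

[S [M if cond then [M id = e] else [M id = e]]]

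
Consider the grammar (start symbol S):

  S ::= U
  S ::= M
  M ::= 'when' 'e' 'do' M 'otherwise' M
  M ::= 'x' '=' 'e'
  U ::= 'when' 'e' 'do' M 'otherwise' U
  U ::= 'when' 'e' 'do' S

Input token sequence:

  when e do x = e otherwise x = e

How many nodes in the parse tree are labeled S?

[S [M when e do [M x = e] otherwise [M x = e]]]

1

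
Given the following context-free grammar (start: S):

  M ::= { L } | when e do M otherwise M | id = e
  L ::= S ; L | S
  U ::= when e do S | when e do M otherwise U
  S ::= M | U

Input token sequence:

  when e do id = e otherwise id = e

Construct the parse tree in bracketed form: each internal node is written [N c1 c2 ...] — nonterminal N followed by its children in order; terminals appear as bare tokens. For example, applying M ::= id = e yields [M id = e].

S
M
when e do M otherwise M
when e do id = e otherwise M
when e do id = e otherwise id = e

[S [M when e do [M id = e] otherwise [M id = e]]]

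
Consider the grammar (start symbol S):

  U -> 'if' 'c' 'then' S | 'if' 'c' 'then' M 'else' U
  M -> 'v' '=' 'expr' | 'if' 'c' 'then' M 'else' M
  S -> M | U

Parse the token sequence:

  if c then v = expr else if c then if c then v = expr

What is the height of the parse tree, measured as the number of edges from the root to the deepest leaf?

[S [U if c then [M v = expr] else [U if c then [S [U if c then [S [M v = expr]]]]]]]

7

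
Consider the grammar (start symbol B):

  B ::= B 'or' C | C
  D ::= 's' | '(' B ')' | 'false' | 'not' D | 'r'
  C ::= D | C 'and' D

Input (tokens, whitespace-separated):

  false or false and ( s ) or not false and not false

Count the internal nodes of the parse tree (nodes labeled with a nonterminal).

18

[B [B [B [C [D false]]] or [C [C [D false]] and [D ( [B [C [D s]]] )]]] or [C [C [D not [D false]]] and [D not [D false]]]]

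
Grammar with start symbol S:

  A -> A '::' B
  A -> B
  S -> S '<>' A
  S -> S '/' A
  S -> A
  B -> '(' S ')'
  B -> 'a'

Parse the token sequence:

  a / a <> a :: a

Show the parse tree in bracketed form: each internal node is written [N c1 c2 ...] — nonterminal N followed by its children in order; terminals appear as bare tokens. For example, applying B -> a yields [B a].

S
S <> A
S / A <> A
A / A <> A
B / A <> A
a / A <> A
a / B <> A
a / a <> A
a / a <> A :: B
a / a <> B :: B
a / a <> a :: B
a / a <> a :: a

[S [S [S [A [B a]]] / [A [B a]]] <> [A [A [B a]] :: [B a]]]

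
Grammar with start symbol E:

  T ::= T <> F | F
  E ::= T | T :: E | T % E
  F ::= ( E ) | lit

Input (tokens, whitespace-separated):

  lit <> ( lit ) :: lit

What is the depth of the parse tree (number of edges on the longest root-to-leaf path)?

6

[E [T [T [F lit]] <> [F ( [E [T [F lit]]] )]] :: [E [T [F lit]]]]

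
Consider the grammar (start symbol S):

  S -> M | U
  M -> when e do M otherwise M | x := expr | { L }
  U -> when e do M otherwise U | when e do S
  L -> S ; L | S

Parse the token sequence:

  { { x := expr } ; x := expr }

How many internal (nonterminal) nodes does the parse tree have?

11

[S [M { [L [S [M { [L [S [M x := expr]]] }]] ; [L [S [M x := expr]]]] }]]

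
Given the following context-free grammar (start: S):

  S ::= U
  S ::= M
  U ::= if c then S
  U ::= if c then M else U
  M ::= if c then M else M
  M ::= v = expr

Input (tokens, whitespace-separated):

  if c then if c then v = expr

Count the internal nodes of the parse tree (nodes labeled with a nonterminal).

[S [U if c then [S [U if c then [S [M v = expr]]]]]]

6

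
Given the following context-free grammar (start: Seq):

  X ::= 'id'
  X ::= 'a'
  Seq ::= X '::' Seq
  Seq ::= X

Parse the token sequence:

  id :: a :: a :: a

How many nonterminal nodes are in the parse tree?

[Seq [X id] :: [Seq [X a] :: [Seq [X a] :: [Seq [X a]]]]]

8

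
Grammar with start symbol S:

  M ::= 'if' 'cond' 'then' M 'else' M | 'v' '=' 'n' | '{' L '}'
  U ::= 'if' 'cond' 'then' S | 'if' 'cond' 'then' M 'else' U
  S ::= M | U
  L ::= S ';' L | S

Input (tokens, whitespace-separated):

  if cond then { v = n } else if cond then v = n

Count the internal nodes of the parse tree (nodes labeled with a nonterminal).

9

[S [U if cond then [M { [L [S [M v = n]]] }] else [U if cond then [S [M v = n]]]]]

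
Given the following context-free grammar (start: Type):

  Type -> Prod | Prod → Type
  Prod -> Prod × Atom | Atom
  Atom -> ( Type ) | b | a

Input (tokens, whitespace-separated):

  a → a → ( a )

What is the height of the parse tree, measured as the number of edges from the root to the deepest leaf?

8

[Type [Prod [Atom a]] → [Type [Prod [Atom a]] → [Type [Prod [Atom ( [Type [Prod [Atom a]]] )]]]]]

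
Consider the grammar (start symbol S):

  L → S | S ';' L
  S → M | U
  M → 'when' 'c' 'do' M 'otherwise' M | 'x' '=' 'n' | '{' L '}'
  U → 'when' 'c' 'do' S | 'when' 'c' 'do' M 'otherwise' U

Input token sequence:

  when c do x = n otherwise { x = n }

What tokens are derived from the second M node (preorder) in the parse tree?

x = n

[S [M when c do [M x = n] otherwise [M { [L [S [M x = n]]] }]]]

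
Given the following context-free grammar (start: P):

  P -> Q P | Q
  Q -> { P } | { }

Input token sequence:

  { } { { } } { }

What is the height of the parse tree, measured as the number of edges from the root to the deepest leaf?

[P [Q { }] [P [Q { [P [Q { }]] }] [P [Q { }]]]]

5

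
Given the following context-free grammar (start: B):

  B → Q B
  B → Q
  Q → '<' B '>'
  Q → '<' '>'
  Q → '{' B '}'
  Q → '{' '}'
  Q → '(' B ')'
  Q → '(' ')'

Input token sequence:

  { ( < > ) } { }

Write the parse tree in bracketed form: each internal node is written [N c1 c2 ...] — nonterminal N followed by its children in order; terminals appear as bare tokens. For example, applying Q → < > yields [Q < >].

B
Q B
{ B } B
{ Q } B
{ ( B ) } B
{ ( Q ) } B
{ ( < > ) } B
{ ( < > ) } Q
{ ( < > ) } { }

[B [Q { [B [Q ( [B [Q < >]] )]] }] [B [Q { }]]]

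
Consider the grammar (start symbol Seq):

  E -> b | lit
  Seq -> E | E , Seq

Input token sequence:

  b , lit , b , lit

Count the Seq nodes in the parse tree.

[Seq [E b] , [Seq [E lit] , [Seq [E b] , [Seq [E lit]]]]]

4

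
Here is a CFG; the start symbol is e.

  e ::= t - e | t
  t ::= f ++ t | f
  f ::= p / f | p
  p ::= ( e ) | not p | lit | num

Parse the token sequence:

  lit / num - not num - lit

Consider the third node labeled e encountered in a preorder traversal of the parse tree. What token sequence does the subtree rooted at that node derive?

lit

[e [t [f [p lit] / [f [p num]]]] - [e [t [f [p not [p num]]]] - [e [t [f [p lit]]]]]]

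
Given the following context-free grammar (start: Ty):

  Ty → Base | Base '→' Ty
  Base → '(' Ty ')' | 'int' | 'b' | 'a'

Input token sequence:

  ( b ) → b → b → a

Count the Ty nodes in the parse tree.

5

[Ty [Base ( [Ty [Base b]] )] → [Ty [Base b] → [Ty [Base b] → [Ty [Base a]]]]]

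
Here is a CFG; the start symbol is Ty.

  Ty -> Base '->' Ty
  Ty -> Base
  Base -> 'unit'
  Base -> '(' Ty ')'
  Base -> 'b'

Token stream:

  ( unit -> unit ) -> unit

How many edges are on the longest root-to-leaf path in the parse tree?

[Ty [Base ( [Ty [Base unit] -> [Ty [Base unit]]] )] -> [Ty [Base unit]]]

5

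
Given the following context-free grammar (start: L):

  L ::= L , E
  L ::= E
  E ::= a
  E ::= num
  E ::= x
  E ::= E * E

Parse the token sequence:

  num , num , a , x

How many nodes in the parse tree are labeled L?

4

[L [L [L [L [E num]] , [E num]] , [E a]] , [E x]]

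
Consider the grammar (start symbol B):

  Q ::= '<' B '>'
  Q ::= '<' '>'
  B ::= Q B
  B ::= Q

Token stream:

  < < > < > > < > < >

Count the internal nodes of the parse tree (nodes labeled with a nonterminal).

10

[B [Q < [B [Q < >] [B [Q < >]]] >] [B [Q < >] [B [Q < >]]]]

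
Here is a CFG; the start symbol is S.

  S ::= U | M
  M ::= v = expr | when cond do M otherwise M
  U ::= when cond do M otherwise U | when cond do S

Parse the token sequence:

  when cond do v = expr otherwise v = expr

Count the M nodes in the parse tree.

3

[S [M when cond do [M v = expr] otherwise [M v = expr]]]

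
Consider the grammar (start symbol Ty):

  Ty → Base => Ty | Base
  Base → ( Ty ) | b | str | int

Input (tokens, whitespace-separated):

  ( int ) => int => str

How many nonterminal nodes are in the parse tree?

8

[Ty [Base ( [Ty [Base int]] )] => [Ty [Base int] => [Ty [Base str]]]]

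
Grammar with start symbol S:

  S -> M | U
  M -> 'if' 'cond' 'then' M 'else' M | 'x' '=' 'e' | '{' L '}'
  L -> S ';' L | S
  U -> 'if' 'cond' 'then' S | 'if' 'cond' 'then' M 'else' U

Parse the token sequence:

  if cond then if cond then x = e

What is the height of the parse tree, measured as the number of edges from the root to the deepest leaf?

6

[S [U if cond then [S [U if cond then [S [M x = e]]]]]]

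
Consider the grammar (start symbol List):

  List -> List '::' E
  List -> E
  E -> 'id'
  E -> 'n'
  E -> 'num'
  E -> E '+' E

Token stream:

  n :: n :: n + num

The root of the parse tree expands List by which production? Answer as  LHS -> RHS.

[List [List [List [E n]] :: [E n]] :: [E [E n] + [E num]]]

List -> List '::' E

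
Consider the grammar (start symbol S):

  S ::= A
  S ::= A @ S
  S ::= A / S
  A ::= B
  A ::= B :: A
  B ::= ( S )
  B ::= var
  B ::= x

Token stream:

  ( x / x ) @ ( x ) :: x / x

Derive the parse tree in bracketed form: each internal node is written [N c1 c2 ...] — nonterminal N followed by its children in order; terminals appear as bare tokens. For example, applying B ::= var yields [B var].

S
A @ S
B @ S
( S ) @ S
( A / S ) @ S
( B / S ) @ S
( x / S ) @ S
( x / A ) @ S
( x / B ) @ S
( x / x ) @ S
( x / x ) @ A / S
( x / x ) @ B :: A / S
( x / x ) @ ( S ) :: A / S
( x / x ) @ ( A ) :: A / S
( x / x ) @ ( B ) :: A / S
( x / x ) @ ( x ) :: A / S
( x / x ) @ ( x ) :: B / S
( x / x ) @ ( x ) :: x / S
( x / x ) @ ( x ) :: x / A
( x / x ) @ ( x ) :: x / B
( x / x ) @ ( x ) :: x / x

[S [A [B ( [S [A [B x]] / [S [A [B x]]]] )]] @ [S [A [B ( [S [A [B x]]] )] :: [A [B x]]] / [S [A [B x]]]]]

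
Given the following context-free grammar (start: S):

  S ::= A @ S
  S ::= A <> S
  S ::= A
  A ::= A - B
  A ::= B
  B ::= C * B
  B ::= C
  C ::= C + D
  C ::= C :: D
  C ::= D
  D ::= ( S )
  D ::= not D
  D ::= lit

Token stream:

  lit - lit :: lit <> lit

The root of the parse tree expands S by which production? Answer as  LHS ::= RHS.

[S [A [A [B [C [D lit]]]] - [B [C [C [D lit]] :: [D lit]]]] <> [S [A [B [C [D lit]]]]]]

S ::= A <> S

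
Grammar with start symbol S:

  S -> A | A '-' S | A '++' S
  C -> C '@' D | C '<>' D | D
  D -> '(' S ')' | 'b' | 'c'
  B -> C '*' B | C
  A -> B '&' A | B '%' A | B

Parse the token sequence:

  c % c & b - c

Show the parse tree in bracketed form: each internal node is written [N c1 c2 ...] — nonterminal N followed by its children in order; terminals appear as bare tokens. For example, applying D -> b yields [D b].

S
A - S
B % A - S
C % A - S
D % A - S
c % A - S
c % B & A - S
c % C & A - S
c % D & A - S
c % c & A - S
c % c & B - S
c % c & C - S
c % c & D - S
c % c & b - S
c % c & b - A
c % c & b - B
c % c & b - C
c % c & b - D
c % c & b - c

[S [A [B [C [D c]]] % [A [B [C [D c]]] & [A [B [C [D b]]]]]] - [S [A [B [C [D c]]]]]]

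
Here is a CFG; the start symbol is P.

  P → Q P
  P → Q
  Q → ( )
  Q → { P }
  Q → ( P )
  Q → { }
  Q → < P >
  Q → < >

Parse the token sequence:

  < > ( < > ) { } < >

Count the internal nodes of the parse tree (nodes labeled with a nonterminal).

[P [Q < >] [P [Q ( [P [Q < >]] )] [P [Q { }] [P [Q < >]]]]]

10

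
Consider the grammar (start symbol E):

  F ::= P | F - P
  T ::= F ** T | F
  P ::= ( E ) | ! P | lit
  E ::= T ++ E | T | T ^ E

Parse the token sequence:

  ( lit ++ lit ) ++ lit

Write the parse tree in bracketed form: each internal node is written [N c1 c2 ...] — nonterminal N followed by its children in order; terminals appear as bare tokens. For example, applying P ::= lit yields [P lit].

[E [T [F [P ( [E [T [F [P lit]]] ++ [E [T [F [P lit]]]]] )]]] ++ [E [T [F [P lit]]]]]

E
T ++ E
F ++ E
P ++ E
( E ) ++ E
( T ++ E ) ++ E
( F ++ E ) ++ E
( P ++ E ) ++ E
( lit ++ E ) ++ E
( lit ++ T ) ++ E
( lit ++ F ) ++ E
( lit ++ P ) ++ E
( lit ++ lit ) ++ E
( lit ++ lit ) ++ T
( lit ++ lit ) ++ F
( lit ++ lit ) ++ P
( lit ++ lit ) ++ lit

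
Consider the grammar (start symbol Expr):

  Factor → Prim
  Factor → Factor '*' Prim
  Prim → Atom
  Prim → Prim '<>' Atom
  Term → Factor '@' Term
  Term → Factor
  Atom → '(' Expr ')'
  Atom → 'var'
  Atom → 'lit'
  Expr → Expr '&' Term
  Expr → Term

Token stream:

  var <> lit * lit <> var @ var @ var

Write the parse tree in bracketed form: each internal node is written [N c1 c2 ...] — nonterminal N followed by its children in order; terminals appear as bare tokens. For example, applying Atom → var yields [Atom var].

[Expr [Term [Factor [Factor [Prim [Prim [Atom var]] <> [Atom lit]]] * [Prim [Prim [Atom lit]] <> [Atom var]]] @ [Term [Factor [Prim [Atom var]]] @ [Term [Factor [Prim [Atom var]]]]]]]

Expr
Term
Factor @ Term
Factor * Prim @ Term
Prim * Prim @ Term
Prim <> Atom * Prim @ Term
Atom <> Atom * Prim @ Term
var <> Atom * Prim @ Term
var <> lit * Prim @ Term
var <> lit * Prim <> Atom @ Term
var <> lit * Atom <> Atom @ Term
var <> lit * lit <> Atom @ Term
var <> lit * lit <> var @ Term
var <> lit * lit <> var @ Factor @ Term
var <> lit * lit <> var @ Prim @ Term
var <> lit * lit <> var @ Atom @ Term
var <> lit * lit <> var @ var @ Term
var <> lit * lit <> var @ var @ Factor
var <> lit * lit <> var @ var @ Prim
var <> lit * lit <> var @ var @ Atom
var <> lit * lit <> var @ var @ var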